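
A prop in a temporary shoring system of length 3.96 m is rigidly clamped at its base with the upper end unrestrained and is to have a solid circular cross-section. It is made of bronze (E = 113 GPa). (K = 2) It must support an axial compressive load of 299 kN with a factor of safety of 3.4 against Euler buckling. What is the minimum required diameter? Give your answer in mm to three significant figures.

Required P_cr = n·P = 3.4 × 299 = 1017 kN
L_e = K·L = 2 × 3.96 = 7.920 m
Required I = P_cr·L_e²/(π²E) = 1.017×10^6 × 7.920² / (π² × 1.13×10^11) = 5.718×10^-5 m⁴
I_req = 5.718×10^7 mm⁴
Solid circle: I = πd⁴/64  ⇒  d = (64I/π)^(1/4) = (64×5.718×10^7/π)^(1/4) = 185 mm

d ≈ 185 mm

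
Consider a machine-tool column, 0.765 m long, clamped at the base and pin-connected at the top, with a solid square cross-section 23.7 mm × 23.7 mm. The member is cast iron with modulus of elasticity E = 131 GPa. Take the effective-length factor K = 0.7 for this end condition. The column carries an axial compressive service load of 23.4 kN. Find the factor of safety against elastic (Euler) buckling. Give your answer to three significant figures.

n ≈ 5.07

I = a⁴/12 = 23.7⁴/12 = 2.629×10^4 mm⁴
I = 2.629×10^4 mm⁴ = 2.629×10^-8 m⁴
Effective length L_e = K·L = 0.7 × 0.765 = 0.5355 m
P_cr = π²EI / L_e² = π² × 131×10⁹ × 2.629×10^-8 / 0.5355² = 1.185×10^5 N
Factor of safety n = P_cr / P = 118.54 / 23.4 = 5.07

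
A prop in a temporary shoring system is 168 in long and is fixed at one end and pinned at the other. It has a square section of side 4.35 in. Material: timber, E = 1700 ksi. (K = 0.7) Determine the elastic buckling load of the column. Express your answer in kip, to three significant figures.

P_cr ≈ 36.2 kip

I = a⁴/12 = 4.35⁴/12 = 29.84 in⁴
Effective length L_e = K·L = 0.7 × 168 = 117.6 in
P_cr = π²EI / L_e² = π² × 1700×10³ × 29.84 / 117.6² = 3.620×10^4 lb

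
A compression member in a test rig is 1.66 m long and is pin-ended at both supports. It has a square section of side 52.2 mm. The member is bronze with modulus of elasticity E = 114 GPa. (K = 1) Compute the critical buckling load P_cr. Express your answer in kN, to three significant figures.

P_cr ≈ 253 kN

I = a⁴/12 = 52.2⁴/12 = 6.187×10^5 mm⁴
I = 6.187×10^5 mm⁴ = 6.187×10^-7 m⁴
Effective length L_e = K·L = 1 × 1.66 = 1.660 m
P_cr = π²EI / L_e² = π² × 114×10⁹ × 6.187×10^-7 / 1.660² = 2.526×10^5 N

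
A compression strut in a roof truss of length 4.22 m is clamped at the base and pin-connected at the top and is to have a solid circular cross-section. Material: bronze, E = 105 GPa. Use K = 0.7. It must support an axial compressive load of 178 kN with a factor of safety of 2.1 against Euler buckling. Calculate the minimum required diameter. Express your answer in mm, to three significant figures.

Required P_cr = n·P = 2.1 × 178 = 373.8 kN
L_e = K·L = 0.7 × 4.22 = 2.954 m
Required I = P_cr·L_e²/(π²E) = 3.738×10^5 × 2.954² / (π² × 1.05×10^11) = 3.148×10^-6 m⁴
I_req = 3.148×10^6 mm⁴
Solid circle: I = πd⁴/64  ⇒  d = (64I/π)^(1/4) = (64×3.148×10^6/π)^(1/4) = 89.5 mm

d ≈ 89.5 mm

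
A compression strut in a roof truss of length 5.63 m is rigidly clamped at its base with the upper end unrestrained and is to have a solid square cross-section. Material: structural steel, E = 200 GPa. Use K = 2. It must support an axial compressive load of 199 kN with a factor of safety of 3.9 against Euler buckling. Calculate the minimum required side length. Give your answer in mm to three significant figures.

Required P_cr = n·P = 3.9 × 199 = 776.1 kN
L_e = K·L = 2 × 5.63 = 11.26 m
Required I = P_cr·L_e²/(π²E) = 7.761×10^5 × 11.26² / (π² × 2.00×10^11) = 4.985×10^-5 m⁴
I_req = 4.985×10^7 mm⁴
Solid square: I = a⁴/12  ⇒  a = (12I)^(1/4) = (12×4.985×10^7)^(1/4) = 156 mm

a ≈ 156 mm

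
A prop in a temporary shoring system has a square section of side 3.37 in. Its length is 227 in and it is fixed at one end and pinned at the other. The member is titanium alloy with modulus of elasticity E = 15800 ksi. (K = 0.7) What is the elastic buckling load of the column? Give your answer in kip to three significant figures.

I = a⁴/12 = 3.37⁴/12 = 10.75 in⁴
Effective length L_e = K·L = 0.7 × 227 = 158.9 in
P_cr = π²EI / L_e² = π² × 15800×10³ × 10.75 / 158.9² = 6.638×10^4 lb

P_cr ≈ 66.4 kip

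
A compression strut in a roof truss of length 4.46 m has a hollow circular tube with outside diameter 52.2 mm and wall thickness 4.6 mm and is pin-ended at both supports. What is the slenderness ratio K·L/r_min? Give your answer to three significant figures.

λ ≈ 264

Inner diameter d_i = 52.2 − 2×4.6 = 43.00 mm
I = π(d_o⁴ − d_i⁴)/64 = π(52.2⁴ − 43.00⁴)/64 = 1.966×10^5 mm⁴
A = 687.9 mm²;  r_min = √(I/A) = √(1.966×10^5/687.9) = 16.91 mm
L_e = K·L = 1 × 4.46 m = 4.460 m = 4460.0 mm
λ = L_e / r_min = 4460.0 / 16.91 = 264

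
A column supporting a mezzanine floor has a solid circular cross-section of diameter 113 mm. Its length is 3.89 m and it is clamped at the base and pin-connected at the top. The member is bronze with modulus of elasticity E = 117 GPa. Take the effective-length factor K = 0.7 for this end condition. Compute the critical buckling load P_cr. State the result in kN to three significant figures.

I = πd⁴/64 = π×113⁴/64 = 8.004×10^6 mm⁴
I = 8.004×10^6 mm⁴ = 8.004×10^-6 m⁴
Effective length L_e = K·L = 0.7 × 3.89 = 2.723 m
P_cr = π²EI / L_e² = π² × 117×10⁹ × 8.004×10^-6 / 2.723² = 1.246×10^6 N

P_cr ≈ 1250 kN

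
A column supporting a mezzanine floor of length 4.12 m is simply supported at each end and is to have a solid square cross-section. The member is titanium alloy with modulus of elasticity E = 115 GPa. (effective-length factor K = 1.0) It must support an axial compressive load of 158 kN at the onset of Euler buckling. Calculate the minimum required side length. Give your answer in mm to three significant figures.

a ≈ 73.0 mm

L_e = K·L = 1 × 4.12 = 4.120 m
Required I = P_cr·L_e²/(π²E) = 1.580×10^5 × 4.120² / (π² × 1.15×10^11) = 2.363×10^-6 m⁴
I_req = 2.363×10^6 mm⁴
Solid square: I = a⁴/12  ⇒  a = (12I)^(1/4) = (12×2.363×10^6)^(1/4) = 73.0 mm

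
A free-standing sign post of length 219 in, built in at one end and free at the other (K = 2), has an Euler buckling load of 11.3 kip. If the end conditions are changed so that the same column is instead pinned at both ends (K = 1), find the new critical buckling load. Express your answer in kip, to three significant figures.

P_cr ≈ 45.2 kip

P_cr ∝ 1/K², so P_cr,new = P_cr,old × (K_old/K_new)² = 11.3 × (2/1)²
= 11.3 × 4.000 = 45.2 kip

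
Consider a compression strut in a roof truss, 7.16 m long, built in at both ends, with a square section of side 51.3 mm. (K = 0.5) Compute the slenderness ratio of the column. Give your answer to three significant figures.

λ ≈ 242

For a square r = a/√12 = 51.3/√12 = 14.81 mm
L_e = K·L = 0.5 × 7.16 m = 3.580 m = 3580.0 mm
λ = L_e / r_min = 3580.0 / 14.81 = 242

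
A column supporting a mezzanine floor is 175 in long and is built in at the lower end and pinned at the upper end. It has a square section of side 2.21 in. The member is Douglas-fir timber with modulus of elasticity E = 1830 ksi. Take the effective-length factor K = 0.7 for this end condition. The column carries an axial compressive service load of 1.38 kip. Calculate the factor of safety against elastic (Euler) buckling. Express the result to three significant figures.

I = a⁴/12 = 2.21⁴/12 = 1.988 in⁴
Effective length L_e = K·L = 0.7 × 175 = 122.5 in
P_cr = π²EI / L_e² = π² × 1830×10³ × 1.988 / 122.5² = 2.393×10^3 lb
Factor of safety n = P_cr / P = 2.3926 / 1.38 = 1.73

n ≈ 1.73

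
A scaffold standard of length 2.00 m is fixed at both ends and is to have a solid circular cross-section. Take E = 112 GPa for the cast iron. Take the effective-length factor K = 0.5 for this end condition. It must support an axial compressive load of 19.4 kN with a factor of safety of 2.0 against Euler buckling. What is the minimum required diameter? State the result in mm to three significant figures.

Required P_cr = n·P = 2.0 × 19.4 = 38.80 kN
L_e = K·L = 0.5 × 2.00 = 1.000 m
Required I = P_cr·L_e²/(π²E) = 3.880×10^4 × 1.000² / (π² × 1.12×10^11) = 3.510×10^-8 m⁴
I_req = 3.510×10^4 mm⁴
Solid circle: I = πd⁴/64  ⇒  d = (64I/π)^(1/4) = (64×3.510×10^4/π)^(1/4) = 29.1 mm

d ≈ 29.1 mm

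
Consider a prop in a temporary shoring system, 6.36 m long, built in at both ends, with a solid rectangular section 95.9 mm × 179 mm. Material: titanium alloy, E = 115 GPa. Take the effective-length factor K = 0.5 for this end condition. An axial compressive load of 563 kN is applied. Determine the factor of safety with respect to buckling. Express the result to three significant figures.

n ≈ 2.62

Buckling occurs about the weak axis: I_min = h·b³/12 with b = 95.9 mm (the shorter side).
I_min = 179×95.9³/12 = 1.316×10^7 mm⁴
I = 1.316×10^7 mm⁴ = 1.316×10^-5 m⁴
Effective length L_e = K·L = 0.5 × 6.36 = 3.180 m
P_cr = π²EI / L_e² = π² × 115×10⁹ × 1.316×10^-5 / 3.180² = 1.477×10^6 N
Factor of safety n = P_cr / P = 1476.6 / 563 = 2.62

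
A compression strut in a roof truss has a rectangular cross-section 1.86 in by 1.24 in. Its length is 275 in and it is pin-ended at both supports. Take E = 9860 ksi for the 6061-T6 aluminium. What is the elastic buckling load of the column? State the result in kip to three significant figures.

Buckling occurs about the weak axis: I_min = h·b³/12 with b = 1.24 in (the shorter side).
I_min = 1.86×1.24³/12 = 0.2955 in⁴
Effective length L_e = K·L = 1 × 275 = 275.0 in
P_cr = π²EI / L_e² = π² × 9860×10³ × 0.2955 / 275.0² = 380.3 lb

P_cr ≈ 0.380 kip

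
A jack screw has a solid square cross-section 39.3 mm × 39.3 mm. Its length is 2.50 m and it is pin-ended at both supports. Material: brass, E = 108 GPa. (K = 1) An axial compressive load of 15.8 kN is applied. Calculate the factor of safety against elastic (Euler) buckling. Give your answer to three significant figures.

I = a⁴/12 = 39.3⁴/12 = 1.988×10^5 mm⁴
I = 1.988×10^5 mm⁴ = 1.988×10^-7 m⁴
Effective length L_e = K·L = 1 × 2.50 = 2.500 m
P_cr = π²EI / L_e² = π² × 108×10⁹ × 1.988×10^-7 / 2.500² = 3.390×10^4 N
Factor of safety n = P_cr / P = 33.903 / 15.8 = 2.15

n ≈ 2.15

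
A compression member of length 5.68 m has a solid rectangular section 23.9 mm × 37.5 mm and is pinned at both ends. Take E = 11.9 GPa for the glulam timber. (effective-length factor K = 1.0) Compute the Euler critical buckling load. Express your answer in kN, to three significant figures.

Buckling occurs about the weak axis: I_min = h·b³/12 with b = 23.9 mm (the shorter side).
I_min = 37.5×23.9³/12 = 4.266×10^4 mm⁴
I = 4.266×10^4 mm⁴ = 4.266×10^-8 m⁴
Effective length L_e = K·L = 1 × 5.68 = 5.680 m
P_cr = π²EI / L_e² = π² × 11.9×10⁹ × 4.266×10^-8 / 5.680² = 155.3 N

P_cr ≈ 0.155 kN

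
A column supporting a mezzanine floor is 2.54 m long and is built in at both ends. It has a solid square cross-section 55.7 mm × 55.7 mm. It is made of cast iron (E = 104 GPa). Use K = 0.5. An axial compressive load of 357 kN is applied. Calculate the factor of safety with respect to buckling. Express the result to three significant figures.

I = a⁴/12 = 55.7⁴/12 = 8.021×10^5 mm⁴
I = 8.021×10^5 mm⁴ = 8.021×10^-7 m⁴
Effective length L_e = K·L = 0.5 × 2.54 = 1.270 m
P_cr = π²EI / L_e² = π² × 104×10⁹ × 8.021×10^-7 / 1.270² = 5.105×10^5 N
Factor of safety n = P_cr / P = 510.46 / 357 = 1.43

n ≈ 1.43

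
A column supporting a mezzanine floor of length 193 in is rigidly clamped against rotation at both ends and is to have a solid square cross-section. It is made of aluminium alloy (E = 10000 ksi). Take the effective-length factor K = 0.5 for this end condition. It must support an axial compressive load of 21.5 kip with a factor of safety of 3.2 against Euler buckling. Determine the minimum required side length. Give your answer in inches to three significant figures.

Required P_cr = n·P = 3.2 × 21.5 = 68.80 kip
L_e = K·L = 0.5 × 193 = 96.50 in
Required I = P_cr·L_e²/(π²E) = 6.880×10^4 × 96.50² / (π² × 1.00×10^7) = 6.491 in⁴
Solid square: I = a⁴/12  ⇒  a = (12I)^(1/4) = (12×6.491)^(1/4) = 2.97 in

a ≈ 2.97 in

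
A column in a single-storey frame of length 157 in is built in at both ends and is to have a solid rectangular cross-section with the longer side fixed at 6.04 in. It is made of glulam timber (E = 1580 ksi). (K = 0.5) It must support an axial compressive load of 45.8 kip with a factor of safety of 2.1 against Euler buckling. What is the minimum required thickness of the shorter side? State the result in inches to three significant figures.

Required P_cr = n·P = 2.1 × 45.8 = 96.18 kip
L_e = K·L = 0.5 × 157 = 78.50 in
Required I = P_cr·L_e²/(π²E) = 9.618×10^4 × 78.50² / (π² × 1.58×10^6) = 38.01 in⁴
Rectangle, weak axis: I_min = h·b³/12 with h = 6.04 in fixed  ⇒  b = (12I/h)^(1/3) = 4.23 in

b ≈ 4.23 in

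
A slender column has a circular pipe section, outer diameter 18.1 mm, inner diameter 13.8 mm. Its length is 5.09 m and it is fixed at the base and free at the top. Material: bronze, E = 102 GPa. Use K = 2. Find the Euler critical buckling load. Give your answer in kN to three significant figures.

P_cr ≈ 0.0339 kN

d_o = 18.1 mm, d_i = 13.8 mm
I = π(d_o⁴ − d_i⁴)/64 = π(18.1⁴ − 13.80⁴)/64 = 3.488×10^3 mm⁴
I = 3.488×10^3 mm⁴ = 3.488×10^-9 m⁴
Effective length L_e = K·L = 2 × 5.09 = 10.18 m
P_cr = π²EI / L_e² = π² × 102×10⁹ × 3.488×10^-9 / 10.18² = 33.88 N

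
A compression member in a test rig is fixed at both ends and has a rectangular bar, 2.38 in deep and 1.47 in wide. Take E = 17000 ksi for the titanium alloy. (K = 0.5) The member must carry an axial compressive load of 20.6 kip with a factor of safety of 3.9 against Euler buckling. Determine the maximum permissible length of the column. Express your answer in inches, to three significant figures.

Buckling occurs about the weak axis: I_min = h·b³/12 with b = 1.47 in (the shorter side).
I_min = 2.38×1.47³/12 = 0.6300 in⁴
Required critical load P_cr = n·P = 3.9 × 20.6 = 80.34 kip = 8.034×10^4 lb
From P_cr = π²EI/(K·L)²:  L = (1/K)·√(π²EI/P_cr) = (1/0.5)·√(π²×1.70×10^7×0.6300/8.034×10^4)
L = 72.5 in

L_max ≈ 72.5 in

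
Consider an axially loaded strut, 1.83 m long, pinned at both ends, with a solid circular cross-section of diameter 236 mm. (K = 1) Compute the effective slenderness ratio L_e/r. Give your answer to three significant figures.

λ ≈ 31.0

I = πd⁴/64 = π×236⁴/64 = 1.523×10^8 mm⁴
A = 4.374×10^4 mm²;  r_min = √(I/A) = √(1.523×10^8/4.374×10^4) = 59.00 mm
L_e = K·L = 1 × 1.83 m = 1.830 m = 1830.0 mm
λ = L_e / r_min = 1830.0 / 59.00 = 31.0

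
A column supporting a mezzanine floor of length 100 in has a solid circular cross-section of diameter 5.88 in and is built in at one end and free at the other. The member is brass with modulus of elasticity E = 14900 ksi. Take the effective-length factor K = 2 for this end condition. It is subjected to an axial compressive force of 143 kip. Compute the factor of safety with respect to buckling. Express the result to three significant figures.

n ≈ 1.51

I = πd⁴/64 = π×5.88⁴/64 = 58.68 in⁴
Effective length L_e = K·L = 2 × 100 = 200.0 in
P_cr = π²EI / L_e² = π² × 14900×10³ × 58.68 / 200.0² = 2.157×10^5 lb
Factor of safety n = P_cr / P = 215.73 / 143 = 1.51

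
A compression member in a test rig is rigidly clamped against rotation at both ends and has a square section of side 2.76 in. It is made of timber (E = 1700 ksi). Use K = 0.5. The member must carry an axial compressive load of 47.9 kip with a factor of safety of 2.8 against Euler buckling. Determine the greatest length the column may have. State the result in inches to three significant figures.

L_max ≈ 49.2 in

I = a⁴/12 = 2.76⁴/12 = 4.836 in⁴
Required critical load P_cr = n·P = 2.8 × 47.9 = 134.1 kip = 1.341×10^5 lb
From P_cr = π²EI/(K·L)²:  L = (1/K)·√(π²EI/P_cr) = (1/0.5)·√(π²×1.70×10^6×4.836/1.341×10^5)
L = 49.2 in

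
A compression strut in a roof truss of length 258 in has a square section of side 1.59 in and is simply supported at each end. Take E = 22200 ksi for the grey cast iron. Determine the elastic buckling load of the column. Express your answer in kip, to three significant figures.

P_cr ≈ 1.75 kip

I = a⁴/12 = 1.59⁴/12 = 0.5326 in⁴
Effective length L_e = K·L = 1 × 258 = 258.0 in
P_cr = π²EI / L_e² = π² × 22200×10³ × 0.5326 / 258.0² = 1.753×10^3 lb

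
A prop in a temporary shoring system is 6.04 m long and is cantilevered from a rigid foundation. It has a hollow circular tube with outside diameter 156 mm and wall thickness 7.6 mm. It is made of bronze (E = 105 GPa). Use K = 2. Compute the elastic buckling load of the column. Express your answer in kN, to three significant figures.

P_cr ≈ 69.4 kN

Inner diameter d_i = 156 − 2×7.6 = 140.8 mm
I = π(d_o⁴ − d_i⁴)/64 = π(156⁴ − 140.8⁴)/64 = 9.779×10^6 mm⁴
I = 9.779×10^6 mm⁴ = 9.779×10^-6 m⁴
Effective length L_e = K·L = 2 × 6.04 = 12.08 m
P_cr = π²EI / L_e² = π² × 105×10⁹ × 9.779×10^-6 / 12.08² = 6.945×10^4 N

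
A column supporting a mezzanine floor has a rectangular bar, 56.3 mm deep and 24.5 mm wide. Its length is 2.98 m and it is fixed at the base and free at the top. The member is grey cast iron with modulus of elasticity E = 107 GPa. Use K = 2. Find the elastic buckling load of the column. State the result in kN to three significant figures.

Buckling occurs about the weak axis: I_min = h·b³/12 with b = 24.5 mm (the shorter side).
I_min = 56.3×24.5³/12 = 6.900×10^4 mm⁴
I = 6.900×10^4 mm⁴ = 6.900×10^-8 m⁴
Effective length L_e = K·L = 2 × 2.98 = 5.960 m
P_cr = π²EI / L_e² = π² × 107×10⁹ × 6.900×10^-8 / 5.960² = 2.051×10^3 N

P_cr ≈ 2.05 kN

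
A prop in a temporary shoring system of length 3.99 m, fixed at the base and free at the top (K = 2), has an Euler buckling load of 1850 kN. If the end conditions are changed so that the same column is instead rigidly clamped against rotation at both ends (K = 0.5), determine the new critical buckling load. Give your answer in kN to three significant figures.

P_cr ≈ 29600 kN

P_cr ∝ 1/K², so P_cr,new = P_cr,old × (K_old/K_new)² = 1850 × (2/0.5)²
= 1850 × 16.00 = 29600 kN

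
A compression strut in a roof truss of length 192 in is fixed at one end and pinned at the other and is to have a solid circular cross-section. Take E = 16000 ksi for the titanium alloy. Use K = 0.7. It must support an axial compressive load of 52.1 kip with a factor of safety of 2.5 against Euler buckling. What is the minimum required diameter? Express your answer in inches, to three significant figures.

Required P_cr = n·P = 2.5 × 52.1 = 130.2 kip
L_e = K·L = 0.7 × 192 = 134.4 in
Required I = P_cr·L_e²/(π²E) = 1.302×10^5 × 134.4² / (π² × 1.60×10^7) = 14.90 in⁴
Solid circle: I = πd⁴/64  ⇒  d = (64I/π)^(1/4) = (64×14.90/π)^(1/4) = 4.17 in

d ≈ 4.17 in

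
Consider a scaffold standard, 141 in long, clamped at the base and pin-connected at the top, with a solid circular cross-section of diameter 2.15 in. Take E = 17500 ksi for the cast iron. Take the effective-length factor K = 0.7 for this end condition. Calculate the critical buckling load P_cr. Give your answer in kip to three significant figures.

P_cr ≈ 18.6 kip

I = πd⁴/64 = π×2.15⁴/64 = 1.049 in⁴
Effective length L_e = K·L = 0.7 × 141 = 98.70 in
P_cr = π²EI / L_e² = π² × 17500×10³ × 1.049 / 98.70² = 1.860×10^4 lb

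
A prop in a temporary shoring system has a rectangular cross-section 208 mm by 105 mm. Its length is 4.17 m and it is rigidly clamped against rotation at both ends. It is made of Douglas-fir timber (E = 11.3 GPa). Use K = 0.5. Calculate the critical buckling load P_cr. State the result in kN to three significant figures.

Buckling occurs about the weak axis: I_min = h·b³/12 with b = 105 mm (the shorter side).
I_min = 208×105³/12 = 2.007×10^7 mm⁴
I = 2.007×10^7 mm⁴ = 2.007×10^-5 m⁴
Effective length L_e = K·L = 0.5 × 4.17 = 2.085 m
P_cr = π²EI / L_e² = π² × 11.3×10⁹ × 2.007×10^-5 / 2.085² = 5.148×10^5 N

P_cr ≈ 515 kN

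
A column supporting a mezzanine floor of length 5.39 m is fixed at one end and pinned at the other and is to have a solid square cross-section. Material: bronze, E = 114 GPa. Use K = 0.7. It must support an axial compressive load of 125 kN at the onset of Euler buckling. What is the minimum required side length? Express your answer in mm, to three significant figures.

a ≈ 66.0 mm

L_e = K·L = 0.7 × 5.39 = 3.773 m
Required I = P_cr·L_e²/(π²E) = 1.250×10^5 × 3.773² / (π² × 1.14×10^11) = 1.582×10^-6 m⁴
I_req = 1.582×10^6 mm⁴
Solid square: I = a⁴/12  ⇒  a = (12I)^(1/4) = (12×1.582×10^6)^(1/4) = 66.0 mm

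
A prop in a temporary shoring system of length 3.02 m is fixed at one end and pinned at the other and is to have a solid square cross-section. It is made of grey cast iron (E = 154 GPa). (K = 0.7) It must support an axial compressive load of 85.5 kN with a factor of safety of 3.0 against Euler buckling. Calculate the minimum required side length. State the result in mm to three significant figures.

a ≈ 54.8 mm

Required P_cr = n·P = 3.0 × 85.5 = 256.5 kN
L_e = K·L = 0.7 × 3.02 = 2.114 m
Required I = P_cr·L_e²/(π²E) = 2.565×10^5 × 2.114² / (π² × 1.54×10^11) = 7.542×10^-7 m⁴
I_req = 7.542×10^5 mm⁴
Solid square: I = a⁴/12  ⇒  a = (12I)^(1/4) = (12×7.542×10^5)^(1/4) = 54.8 mm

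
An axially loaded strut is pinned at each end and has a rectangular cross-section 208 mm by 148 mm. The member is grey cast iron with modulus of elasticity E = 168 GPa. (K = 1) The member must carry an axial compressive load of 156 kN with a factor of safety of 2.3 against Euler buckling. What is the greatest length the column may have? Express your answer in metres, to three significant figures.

L_max ≈ 16.1 m

Buckling occurs about the weak axis: I_min = h·b³/12 with b = 148 mm (the shorter side).
I_min = 208×148³/12 = 5.619×10^7 mm⁴
I = 5.619×10^-5 m⁴
Required critical load P_cr = n·P = 2.3 × 156 = 358.8 kN = 3.588×10^5 N
From P_cr = π²EI/(K·L)²:  L = (1/K)·√(π²EI/P_cr) = (1/1)·√(π²×1.68×10^11×5.619×10^-5/3.588×10^5)
L = 16.1 m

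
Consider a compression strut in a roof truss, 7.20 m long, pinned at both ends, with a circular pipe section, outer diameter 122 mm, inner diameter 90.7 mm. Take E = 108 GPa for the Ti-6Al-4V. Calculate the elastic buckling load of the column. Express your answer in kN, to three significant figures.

d_o = 122 mm, d_i = 90.7 mm
I = π(d_o⁴ − d_i⁴)/64 = π(122⁴ − 90.70⁴)/64 = 7.553×10^6 mm⁴
I = 7.553×10^6 mm⁴ = 7.553×10^-6 m⁴
Effective length L_e = K·L = 1 × 7.20 = 7.200 m
P_cr = π²EI / L_e² = π² × 108×10⁹ × 7.553×10^-6 / 7.200² = 1.553×10^5 N

P_cr ≈ 155 kN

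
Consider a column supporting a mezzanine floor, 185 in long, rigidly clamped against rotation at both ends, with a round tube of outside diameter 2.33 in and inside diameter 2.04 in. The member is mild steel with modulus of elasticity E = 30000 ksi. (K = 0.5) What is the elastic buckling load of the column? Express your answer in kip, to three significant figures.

P_cr ≈ 20.6 kip

d_o = 2.33 in, d_i = 2.04 in
I = π(d_o⁴ − d_i⁴)/64 = π(2.33⁴ − 2.040⁴)/64 = 0.5966 in⁴
Effective length L_e = K·L = 0.5 × 185 = 92.50 in
P_cr = π²EI / L_e² = π² × 30000×10³ × 0.5966 / 92.50² = 2.065×10^4 lb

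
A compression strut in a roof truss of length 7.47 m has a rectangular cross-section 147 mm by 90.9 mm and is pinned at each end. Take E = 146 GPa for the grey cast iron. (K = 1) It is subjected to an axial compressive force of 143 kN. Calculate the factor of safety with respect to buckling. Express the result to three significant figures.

n ≈ 1.66

Buckling occurs about the weak axis: I_min = h·b³/12 with b = 90.9 mm (the shorter side).
I_min = 147×90.9³/12 = 9.201×10^6 mm⁴
I = 9.201×10^6 mm⁴ = 9.201×10^-6 m⁴
Effective length L_e = K·L = 1 × 7.47 = 7.470 m
P_cr = π²EI / L_e² = π² × 146×10⁹ × 9.201×10^-6 / 7.470² = 2.376×10^5 N
Factor of safety n = P_cr / P = 237.60 / 143 = 1.66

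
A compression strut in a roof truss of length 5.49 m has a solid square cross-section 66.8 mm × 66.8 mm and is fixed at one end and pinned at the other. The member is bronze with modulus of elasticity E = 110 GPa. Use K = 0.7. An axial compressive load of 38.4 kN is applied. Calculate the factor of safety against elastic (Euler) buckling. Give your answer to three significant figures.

I = a⁴/12 = 66.8⁴/12 = 1.659×10^6 mm⁴
I = 1.659×10^6 mm⁴ = 1.659×10^-6 m⁴
Effective length L_e = K·L = 0.7 × 5.49 = 3.843 m
P_cr = π²EI / L_e² = π² × 110×10⁹ × 1.659×10^-6 / 3.843² = 1.220×10^5 N
Factor of safety n = P_cr / P = 121.98 / 38.4 = 3.18

n ≈ 3.18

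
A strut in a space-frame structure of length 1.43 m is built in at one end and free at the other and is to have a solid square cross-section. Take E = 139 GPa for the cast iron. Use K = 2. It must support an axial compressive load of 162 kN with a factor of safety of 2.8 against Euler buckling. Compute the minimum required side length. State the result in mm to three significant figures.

a ≈ 75.5 mm

Required P_cr = n·P = 2.8 × 162 = 453.6 kN
L_e = K·L = 2 × 1.43 = 2.860 m
Required I = P_cr·L_e²/(π²E) = 4.536×10^5 × 2.860² / (π² × 1.39×10^11) = 2.705×10^-6 m⁴
I_req = 2.705×10^6 mm⁴
Solid square: I = a⁴/12  ⇒  a = (12I)^(1/4) = (12×2.705×10^6)^(1/4) = 75.5 mm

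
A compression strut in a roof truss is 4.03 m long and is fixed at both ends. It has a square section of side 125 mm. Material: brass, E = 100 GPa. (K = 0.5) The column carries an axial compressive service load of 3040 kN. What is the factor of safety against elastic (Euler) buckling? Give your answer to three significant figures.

I = a⁴/12 = 125⁴/12 = 2.035×10^7 mm⁴
I = 2.035×10^7 mm⁴ = 2.035×10^-5 m⁴
Effective length L_e = K·L = 0.5 × 4.03 = 2.015 m
P_cr = π²EI / L_e² = π² × 100×10⁹ × 2.035×10^-5 / 2.015² = 4.945×10^6 N
Factor of safety n = P_cr / P = 4945.5 / 3040 = 1.63

n ≈ 1.63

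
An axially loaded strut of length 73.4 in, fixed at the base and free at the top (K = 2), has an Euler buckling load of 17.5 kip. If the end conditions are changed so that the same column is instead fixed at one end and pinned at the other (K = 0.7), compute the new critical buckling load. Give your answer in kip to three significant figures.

P_cr ∝ 1/K², so P_cr,new = P_cr,old × (K_old/K_new)² = 17.5 × (2/0.7)²
= 17.5 × 8.163 = 143 kip

P_cr ≈ 143 kip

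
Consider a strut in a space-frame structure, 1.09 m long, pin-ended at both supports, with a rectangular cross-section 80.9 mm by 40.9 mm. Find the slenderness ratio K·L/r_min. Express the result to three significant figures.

λ ≈ 92.3

Buckling occurs about the weak axis: I_min = h·b³/12 with b = 40.9 mm (the shorter side).
I_min = 80.9×40.9³/12 = 4.613×10^5 mm⁴
A = 3.309×10^3 mm²;  r_min = √(I/A) = √(4.613×10^5/3.309×10^3) = 11.81 mm
L_e = K·L = 1 × 1.09 m = 1.090 m = 1090.0 mm
λ = L_e / r_min = 1090.0 / 11.81 = 92.3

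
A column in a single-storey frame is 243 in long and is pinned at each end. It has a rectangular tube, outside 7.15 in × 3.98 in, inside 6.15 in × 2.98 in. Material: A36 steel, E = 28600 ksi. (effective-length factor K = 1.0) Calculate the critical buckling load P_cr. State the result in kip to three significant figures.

Weak-axis I_min = (h_o·b_o³ − h_i·b_i³)/12 with b_o = 3.98, b_i = 2.980 in (shorter outer/inner sides).
I_min = (7.15×3.98³ − 6.150×2.980³)/12 = 24.00 in⁴
Effective length L_e = K·L = 1 × 243 = 243.0 in
P_cr = π²EI / L_e² = π² × 28600×10³ × 24.00 / 243.0² = 1.147×10^5 lb

P_cr ≈ 115 kip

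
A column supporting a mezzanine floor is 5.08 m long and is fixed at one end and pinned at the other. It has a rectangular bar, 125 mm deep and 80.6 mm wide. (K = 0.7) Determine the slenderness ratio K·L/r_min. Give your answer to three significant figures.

λ ≈ 153

Buckling occurs about the weak axis: I_min = h·b³/12 with b = 80.6 mm (the shorter side).
I_min = 125×80.6³/12 = 5.454×10^6 mm⁴
A = 1.008×10^4 mm²;  r_min = √(I/A) = √(5.454×10^6/1.008×10^4) = 23.27 mm
L_e = K·L = 0.7 × 5.08 m = 3.556 m = 3556.0 mm
λ = L_e / r_min = 3556.0 / 23.27 = 153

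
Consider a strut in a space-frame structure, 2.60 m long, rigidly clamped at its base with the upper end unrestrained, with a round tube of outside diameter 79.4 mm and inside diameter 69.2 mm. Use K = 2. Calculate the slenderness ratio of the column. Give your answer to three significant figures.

λ ≈ 197

d_o = 79.4 mm, d_i = 69.2 mm
I = π(d_o⁴ − d_i⁴)/64 = π(79.4⁴ − 69.20⁴)/64 = 8.253×10^5 mm⁴
A = 1.190×10^3 mm²;  r_min = √(I/A) = √(8.253×10^5/1.190×10^3) = 26.33 mm
L_e = K·L = 2 × 2.60 m = 5.200 m = 5200.0 mm
λ = L_e / r_min = 5200.0 / 26.33 = 197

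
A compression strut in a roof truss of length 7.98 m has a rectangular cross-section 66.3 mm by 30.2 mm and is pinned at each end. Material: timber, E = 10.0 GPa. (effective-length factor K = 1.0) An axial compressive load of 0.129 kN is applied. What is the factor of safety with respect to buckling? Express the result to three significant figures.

n ≈ 1.83

Buckling occurs about the weak axis: I_min = h·b³/12 with b = 30.2 mm (the shorter side).
I_min = 66.3×30.2³/12 = 1.522×10^5 mm⁴
I = 1.522×10^5 mm⁴ = 1.522×10^-7 m⁴
Effective length L_e = K·L = 1 × 7.98 = 7.980 m
P_cr = π²EI / L_e² = π² × 10.0×10⁹ × 1.522×10^-7 / 7.980² = 235.9 N
Factor of safety n = P_cr / P = 0.23586 / 0.129 = 1.83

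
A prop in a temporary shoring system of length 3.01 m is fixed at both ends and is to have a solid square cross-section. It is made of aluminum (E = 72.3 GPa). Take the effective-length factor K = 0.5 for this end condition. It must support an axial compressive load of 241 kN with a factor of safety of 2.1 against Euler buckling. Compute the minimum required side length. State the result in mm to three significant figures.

Required P_cr = n·P = 2.1 × 241 = 506.1 kN
L_e = K·L = 0.5 × 3.01 = 1.505 m
Required I = P_cr·L_e²/(π²E) = 5.061×10^5 × 1.505² / (π² × 7.23×10^10) = 1.606×10^-6 m⁴
I_req = 1.606×10^6 mm⁴
Solid square: I = a⁴/12  ⇒  a = (12I)^(1/4) = (12×1.606×10^6)^(1/4) = 66.3 mm

a ≈ 66.3 mm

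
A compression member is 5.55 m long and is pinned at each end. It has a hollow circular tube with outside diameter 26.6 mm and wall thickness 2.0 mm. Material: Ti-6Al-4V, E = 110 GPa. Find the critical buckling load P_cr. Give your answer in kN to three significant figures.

P_cr ≈ 0.415 kN

Inner diameter d_i = 26.6 − 2×2.0 = 22.60 mm
I = π(d_o⁴ − d_i⁴)/64 = π(26.6⁴ − 22.60⁴)/64 = 1.177×10^4 mm⁴
I = 1.177×10^4 mm⁴ = 1.177×10^-8 m⁴
Effective length L_e = K·L = 1 × 5.55 = 5.550 m
P_cr = π²EI / L_e² = π² × 110×10⁹ × 1.177×10^-8 / 5.550² = 414.8 N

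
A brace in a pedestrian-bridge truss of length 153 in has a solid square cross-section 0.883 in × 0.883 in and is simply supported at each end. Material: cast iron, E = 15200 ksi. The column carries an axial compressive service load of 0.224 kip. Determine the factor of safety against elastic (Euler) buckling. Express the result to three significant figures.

I = a⁴/12 = 0.883⁴/12 = 5.066×10^-2 in⁴
Effective length L_e = K·L = 1 × 153 = 153.0 in
P_cr = π²EI / L_e² = π² × 15200×10³ × 5.066×10^-2 / 153.0² = 324.7 lb
Factor of safety n = P_cr / P = 0.32465 / 0.224 = 1.45

n ≈ 1.45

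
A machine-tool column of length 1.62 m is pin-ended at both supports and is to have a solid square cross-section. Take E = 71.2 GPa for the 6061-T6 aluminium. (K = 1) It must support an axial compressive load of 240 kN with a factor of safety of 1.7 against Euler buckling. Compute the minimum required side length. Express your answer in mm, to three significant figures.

a ≈ 65.4 mm

Required P_cr = n·P = 1.7 × 240 = 408.0 kN
L_e = K·L = 1 × 1.62 = 1.620 m
Required I = P_cr·L_e²/(π²E) = 4.080×10^5 × 1.620² / (π² × 7.12×10^10) = 1.524×10^-6 m⁴
I_req = 1.524×10^6 mm⁴
Solid square: I = a⁴/12  ⇒  a = (12I)^(1/4) = (12×1.524×10^6)^(1/4) = 65.4 mm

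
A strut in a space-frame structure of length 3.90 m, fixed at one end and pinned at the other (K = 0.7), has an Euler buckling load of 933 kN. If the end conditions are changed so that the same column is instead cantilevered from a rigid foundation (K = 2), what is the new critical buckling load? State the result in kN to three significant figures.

P_cr ≈ 114 kN

P_cr ∝ 1/K², so P_cr,new = P_cr,old × (K_old/K_new)² = 933 × (0.7/2)²
= 933 × 0.1225 = 114 kN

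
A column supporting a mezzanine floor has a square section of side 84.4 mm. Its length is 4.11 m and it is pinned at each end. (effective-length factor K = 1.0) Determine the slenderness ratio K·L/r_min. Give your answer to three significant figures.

λ ≈ 169

For a square r = a/√12 = 84.4/√12 = 24.36 mm
L_e = K·L = 1 × 4.11 m = 4.110 m = 4110.0 mm
λ = L_e / r_min = 4110.0 / 24.36 = 169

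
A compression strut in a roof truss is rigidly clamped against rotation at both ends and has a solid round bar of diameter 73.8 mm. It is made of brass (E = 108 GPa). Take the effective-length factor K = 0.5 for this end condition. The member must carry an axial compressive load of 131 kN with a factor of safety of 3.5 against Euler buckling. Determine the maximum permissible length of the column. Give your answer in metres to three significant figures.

L_max ≈ 3.68 m

I = πd⁴/64 = π×73.8⁴/64 = 1.456×10^6 mm⁴
I = 1.456×10^-6 m⁴
Required critical load P_cr = n·P = 3.5 × 131 = 458.5 kN = 4.585×10^5 N
From P_cr = π²EI/(K·L)²:  L = (1/K)·√(π²EI/P_cr) = (1/0.5)·√(π²×1.08×10^11×1.456×10^-6/4.585×10^5)
L = 3.68 m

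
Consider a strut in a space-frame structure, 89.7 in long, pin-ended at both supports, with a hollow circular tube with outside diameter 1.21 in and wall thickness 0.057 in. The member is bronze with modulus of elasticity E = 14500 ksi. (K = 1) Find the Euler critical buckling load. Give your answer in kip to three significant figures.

P_cr ≈ 0.612 kip

Inner diameter d_i = 1.21 − 2×0.057 = 1.096 in
I = π(d_o⁴ − d_i⁴)/64 = π(1.21⁴ − 1.096⁴)/64 = 3.439×10^-2 in⁴
Effective length L_e = K·L = 1 × 89.7 = 89.70 in
P_cr = π²EI / L_e² = π² × 14500×10³ × 3.439×10^-2 / 89.70² = 611.7 lb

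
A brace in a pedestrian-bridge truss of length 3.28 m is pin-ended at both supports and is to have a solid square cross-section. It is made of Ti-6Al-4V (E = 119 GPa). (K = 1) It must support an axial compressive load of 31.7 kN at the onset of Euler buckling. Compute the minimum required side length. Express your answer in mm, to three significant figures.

a ≈ 43.2 mm

L_e = K·L = 1 × 3.28 = 3.280 m
Required I = P_cr·L_e²/(π²E) = 3.170×10^4 × 3.280² / (π² × 1.19×10^11) = 2.904×10^-7 m⁴
I_req = 2.904×10^5 mm⁴
Solid square: I = a⁴/12  ⇒  a = (12I)^(1/4) = (12×2.904×10^5)^(1/4) = 43.2 mm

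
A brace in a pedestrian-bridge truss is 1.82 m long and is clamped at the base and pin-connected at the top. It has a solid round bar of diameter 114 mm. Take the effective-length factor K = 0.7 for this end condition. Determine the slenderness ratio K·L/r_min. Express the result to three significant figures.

For a solid circle r = d/4 = 114/4 = 28.50 mm
L_e = K·L = 0.7 × 1.82 m = 1.274 m = 1274.0 mm
λ = L_e / r_min = 1274.0 / 28.50 = 44.7

λ ≈ 44.7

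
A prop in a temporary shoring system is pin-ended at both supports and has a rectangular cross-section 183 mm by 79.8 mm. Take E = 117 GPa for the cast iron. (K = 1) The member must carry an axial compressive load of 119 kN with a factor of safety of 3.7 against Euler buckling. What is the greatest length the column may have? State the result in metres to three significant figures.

Buckling occurs about the weak axis: I_min = h·b³/12 with b = 79.8 mm (the shorter side).
I_min = 183×79.8³/12 = 7.750×10^6 mm⁴
I = 7.750×10^-6 m⁴
Required critical load P_cr = n·P = 3.7 × 119 = 440.3 kN = 4.403×10^5 N
From P_cr = π²EI/(K·L)²:  L = (1/K)·√(π²EI/P_cr) = (1/1)·√(π²×1.17×10^11×7.750×10^-6/4.403×10^5)
L = 4.51 m

L_max ≈ 4.51 m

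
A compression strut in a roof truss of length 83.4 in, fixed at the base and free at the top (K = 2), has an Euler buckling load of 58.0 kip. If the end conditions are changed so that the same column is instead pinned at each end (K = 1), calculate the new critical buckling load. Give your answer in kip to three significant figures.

P_cr ∝ 1/K², so P_cr,new = P_cr,old × (K_old/K_new)² = 58.0 × (2/1)²
= 58.0 × 4.000 = 232 kip

P_cr ≈ 232 kip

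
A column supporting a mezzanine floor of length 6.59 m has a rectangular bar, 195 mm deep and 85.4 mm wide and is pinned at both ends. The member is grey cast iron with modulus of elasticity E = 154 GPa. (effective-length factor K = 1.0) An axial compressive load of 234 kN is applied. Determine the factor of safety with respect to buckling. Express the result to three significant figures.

Buckling occurs about the weak axis: I_min = h·b³/12 with b = 85.4 mm (the shorter side).
I_min = 195×85.4³/12 = 1.012×10^7 mm⁴
I = 1.012×10^7 mm⁴ = 1.012×10^-5 m⁴
Effective length L_e = K·L = 1 × 6.59 = 6.590 m
P_cr = π²EI / L_e² = π² × 154×10⁹ × 1.012×10^-5 / 6.590² = 3.542×10^5 N
Factor of safety n = P_cr / P = 354.22 / 234 = 1.51

n ≈ 1.51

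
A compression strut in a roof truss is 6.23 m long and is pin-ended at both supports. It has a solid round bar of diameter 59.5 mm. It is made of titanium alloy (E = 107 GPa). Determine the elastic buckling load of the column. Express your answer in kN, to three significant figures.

P_cr ≈ 16.7 kN

I = πd⁴/64 = π×59.5⁴/64 = 6.152×10^5 mm⁴
I = 6.152×10^5 mm⁴ = 6.152×10^-7 m⁴
Effective length L_e = K·L = 1 × 6.23 = 6.230 m
P_cr = π²EI / L_e² = π² × 107×10⁹ × 6.152×10^-7 / 6.230² = 1.674×10^4 N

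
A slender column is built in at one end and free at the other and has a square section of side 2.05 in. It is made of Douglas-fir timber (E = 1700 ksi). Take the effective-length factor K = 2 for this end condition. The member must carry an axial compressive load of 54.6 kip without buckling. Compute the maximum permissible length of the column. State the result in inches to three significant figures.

I = a⁴/12 = 2.05⁴/12 = 1.472 in⁴
At the buckling limit P_cr = P = 5.460×10^4 lb
From P_cr = π²EI/(K·L)²:  L = (1/K)·√(π²EI/P_cr) = (1/2)·√(π²×1.70×10^6×1.472/5.460×10^4)
L = 10.6 in

L_max ≈ 10.6 in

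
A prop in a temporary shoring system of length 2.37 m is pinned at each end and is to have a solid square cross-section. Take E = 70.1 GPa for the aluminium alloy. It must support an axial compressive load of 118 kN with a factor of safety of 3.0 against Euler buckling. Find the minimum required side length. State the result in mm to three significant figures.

a ≈ 76.6 mm

Required P_cr = n·P = 3.0 × 118 = 354.0 kN
L_e = K·L = 1 × 2.37 = 2.370 m
Required I = P_cr·L_e²/(π²E) = 3.540×10^5 × 2.370² / (π² × 7.01×10^10) = 2.874×10^-6 m⁴
I_req = 2.874×10^6 mm⁴
Solid square: I = a⁴/12  ⇒  a = (12I)^(1/4) = (12×2.874×10^6)^(1/4) = 76.6 mm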